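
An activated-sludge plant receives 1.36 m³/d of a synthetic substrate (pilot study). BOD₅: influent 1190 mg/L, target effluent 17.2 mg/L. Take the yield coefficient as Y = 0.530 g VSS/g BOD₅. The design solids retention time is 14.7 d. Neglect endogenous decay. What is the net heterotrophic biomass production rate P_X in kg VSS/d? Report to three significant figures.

Since k_d ≈ 0, Y_obs = Y = 0.530 g VSS/g BOD₅.
Substrate removed = Q·(S₀ − S) = 1.36 m³/d × (1190 − 17.2) g/m³ = 1.6×10^3 g/d = 1.595 kg/d.
Net biomass production P_X = Y_obs × Q·(S₀ − S) = 0.5300 × 1.595 = 0.8454 kg VSS/d.

P_X ≈ 0.845 kg VSS/d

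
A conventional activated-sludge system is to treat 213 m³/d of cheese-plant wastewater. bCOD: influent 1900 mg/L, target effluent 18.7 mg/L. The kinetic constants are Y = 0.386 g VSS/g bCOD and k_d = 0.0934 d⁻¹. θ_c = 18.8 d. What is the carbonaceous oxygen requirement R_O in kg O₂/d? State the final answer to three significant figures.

R_O ≈ 321 kg O₂/d

Correct the yield for decay: Y_obs = Y/(1 + k_d θ_c) = 0.386 / (1 + 0.0934 × 18.8) = 0.386 / 2.756 = 0.1401.
Mass of bCOD removed per day: Q(S₀ − S) = 213 × 1881 g/m³ = 400.7 kg/d.
P_X = Y_obs·Q·(S₀ − S) = 0.1401 × 400.7 = 56.13 kg VSS/d.
R_O = Q·ΔS − 1.42 P_X = 400.7 − 79.70 = 321.0 kg O₂/d.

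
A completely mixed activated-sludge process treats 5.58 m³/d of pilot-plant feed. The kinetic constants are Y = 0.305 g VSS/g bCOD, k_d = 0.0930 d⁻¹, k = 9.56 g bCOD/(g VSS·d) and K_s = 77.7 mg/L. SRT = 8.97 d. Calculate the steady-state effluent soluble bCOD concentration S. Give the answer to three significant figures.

From the Monod/SRT balance for a CMAS, S = K_s·(1+k_d θ_c)/[θ_c·(Y k − k_d) − 1] = 77.7 × (1 + 0.0930 × 8.97) / [8.97 × (0.305 × 9.56 − 0.0930) − 1] = 142.5 / 24.32 = 5.860 mg/L.

S ≈ 5.86 mg/L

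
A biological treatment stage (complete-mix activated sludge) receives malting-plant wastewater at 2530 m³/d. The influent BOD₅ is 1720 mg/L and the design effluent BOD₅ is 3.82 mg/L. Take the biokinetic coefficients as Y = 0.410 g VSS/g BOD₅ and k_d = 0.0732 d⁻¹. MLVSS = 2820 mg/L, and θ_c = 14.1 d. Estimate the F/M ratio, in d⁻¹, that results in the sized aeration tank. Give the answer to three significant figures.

F/M ≈ 0.352 d⁻¹

From the SRT design equation V = Y Q (S₀−S) θ_c / [X (1 + k_d θ_c)] = 0.410 × 2530 × (1720 − 3.82) × 14.1 / [2820 × (1 + 0.0732 × 14.1)] = 2.51×10^7 / 5731 = 4380 m³.
Food-to-microorganism ratio F/M = Q S₀ / (V X) = 2530 × 1720 / (4380 × 2820) = 0.3523 d⁻¹.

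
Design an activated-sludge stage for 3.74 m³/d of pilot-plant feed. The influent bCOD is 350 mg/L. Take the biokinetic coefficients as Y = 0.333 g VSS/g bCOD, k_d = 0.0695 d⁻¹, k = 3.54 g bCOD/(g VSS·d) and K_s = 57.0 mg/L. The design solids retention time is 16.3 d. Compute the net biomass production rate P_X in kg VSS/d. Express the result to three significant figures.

Effluent substrate depends only on kinetics and SRT: S = K_s(1 + k_d θ_c) / [θ_c(Yk − k_d) − 1] = 57.0 × (1 + 0.0695 × 16.3) / [16.3 × (0.333 × 3.54 − 0.0695) − 1] = 121.6 / 17.08 = 7.117 mg/L.
Y_obs = Y / (1 + k_d θ_c) = 0.333 / (1 + 0.0695 × 16.3) = 0.333 / 2.133 = 0.1561.
Substrate removed = Q·(S₀ − S) = 3.74 m³/d × (350 − 7.12) g/m³ = 1.28×10^3 g/d = 1.282 kg/d.
Biomass produced: P_X = Y_obs·Q·ΔS = 0.1561 × 1.282 ≈ 0.2002 kg VSS/d.

P_X ≈ 0.200 kg VSS/d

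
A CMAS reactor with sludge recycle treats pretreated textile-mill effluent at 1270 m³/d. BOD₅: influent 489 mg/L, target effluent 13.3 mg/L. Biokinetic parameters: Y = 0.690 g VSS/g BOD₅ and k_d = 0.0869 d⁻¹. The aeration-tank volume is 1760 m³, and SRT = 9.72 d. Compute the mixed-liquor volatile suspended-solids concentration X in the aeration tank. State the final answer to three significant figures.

X ≈ 1250 mg/L

X = Y·Q·ΔS·θ_c / [V·(1 + k_d θ_c)] = 0.690 × 1270 × (489 − 13.3) × 9.72 / [1760 × (1 + 0.0869 × 9.72)] = 1248 mg/L.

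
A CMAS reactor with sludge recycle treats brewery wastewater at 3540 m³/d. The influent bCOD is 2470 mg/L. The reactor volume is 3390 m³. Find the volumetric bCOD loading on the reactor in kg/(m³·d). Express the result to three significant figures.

L_v ≈ 2.58 kg bCOD/(m³·d)

Volumetric loading L_v = Q·S₀ / V = 3540 × 2470 g/m³ / 3390 m³ = 2579 g/(m³·d) = 2.579 kg bCOD/(m³·d).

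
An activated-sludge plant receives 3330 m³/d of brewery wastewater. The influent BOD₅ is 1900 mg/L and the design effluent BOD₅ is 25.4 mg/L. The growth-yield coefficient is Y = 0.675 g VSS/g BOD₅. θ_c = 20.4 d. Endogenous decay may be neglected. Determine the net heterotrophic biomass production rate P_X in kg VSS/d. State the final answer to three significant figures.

Since k_d ≈ 0, Y_obs = Y = 0.675 g VSS/g BOD₅.
Q·(S₀ − S) = 3330 × (1900 − 25.4) × 10⁻³ = 6242 kg/d removed.
Net biomass production P_X = Y_obs × Q·(S₀ − S) = 0.6750 × 6242 = 4214 kg VSS/d.

P_X ≈ 4210 kg VSS/d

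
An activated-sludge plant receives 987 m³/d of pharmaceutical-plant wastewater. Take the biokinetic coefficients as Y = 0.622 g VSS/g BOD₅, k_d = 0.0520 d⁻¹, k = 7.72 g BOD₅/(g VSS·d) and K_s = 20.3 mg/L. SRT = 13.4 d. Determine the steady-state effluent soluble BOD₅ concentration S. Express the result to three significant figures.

From the Monod/SRT balance for a CMAS, S = K_s·(1+k_d θ_c)/[θ_c·(Y k − k_d) − 1] = 20.3 × (1 + 0.0520 × 13.4) / [13.4 × (0.622 × 7.72 − 0.0520) − 1] = 34.45 / 62.65 = 0.5498 mg/L.

S ≈ 0.550 mg/L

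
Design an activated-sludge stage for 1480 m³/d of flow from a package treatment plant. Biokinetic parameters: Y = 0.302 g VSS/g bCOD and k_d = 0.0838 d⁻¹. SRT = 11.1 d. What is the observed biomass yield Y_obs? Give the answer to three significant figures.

Y_obs ≈ 0.156 g VSS/g bCOD

Observed yield with endogenous decay: Y_obs = Y / (1 + k_d·θ_c) = 0.302 / (1 + 0.0838 × 11.1) = 0.302 / 1.930 = 0.1565 g VSS/g bCOD.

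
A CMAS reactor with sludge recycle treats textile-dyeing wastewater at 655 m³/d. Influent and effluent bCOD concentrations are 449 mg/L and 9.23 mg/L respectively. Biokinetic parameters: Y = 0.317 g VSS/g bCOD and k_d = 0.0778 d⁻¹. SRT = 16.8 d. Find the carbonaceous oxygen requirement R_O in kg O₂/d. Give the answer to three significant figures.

R_O ≈ 232 kg O₂/d

The observed yield is Y_obs = Y/(1 + k_d·θ_c) = 0.317 / (1 + 0.0778 × 16.8) = 0.317 / 2.307 = 0.1374 g VSS per g bCOD removed.
ΔS = 449 − 9.23 = 439.8 mg/L, so the substrate removal rate is 655 × 439.8/1000 = 288.0 kg bCOD/d.
Net sludge production P_X = 0.1374 × 288.0 = 39.58 kg VSS/d.
Carbonaceous O₂ demand = substrate oxidised − cell-mass equivalent = 288.0 − 1.42 × 39.58 = 231.8 kg O₂/d.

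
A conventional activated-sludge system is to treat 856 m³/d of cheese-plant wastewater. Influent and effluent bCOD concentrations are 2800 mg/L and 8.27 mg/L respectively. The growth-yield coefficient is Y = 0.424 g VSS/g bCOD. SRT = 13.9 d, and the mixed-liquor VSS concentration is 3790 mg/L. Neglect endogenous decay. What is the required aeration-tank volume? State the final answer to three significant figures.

V ≈ 3720 m³

Biomass mass balance (decay neglected): V·X = Y·Q·(S₀ − S)·θ_c, so V = 0.424 × 856 × (2800 − 8.27) × 13.9 / 3790 = 3716 m³.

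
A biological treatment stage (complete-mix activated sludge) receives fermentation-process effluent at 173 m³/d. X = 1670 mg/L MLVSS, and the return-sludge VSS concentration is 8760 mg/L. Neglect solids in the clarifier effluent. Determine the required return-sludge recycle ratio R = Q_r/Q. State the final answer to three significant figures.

R ≈ 0.236

Solids balance on the clarifier gives (1+R)X = R·X_r, so R = X/(X_r − X) = 1670 / (8760 − 1670) = 0.2355.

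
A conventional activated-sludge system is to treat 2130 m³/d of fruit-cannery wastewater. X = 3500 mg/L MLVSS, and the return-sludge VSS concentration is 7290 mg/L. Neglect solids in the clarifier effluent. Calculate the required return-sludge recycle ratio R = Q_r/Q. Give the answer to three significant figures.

Solids balance on the clarifier gives (1+R)X = R·X_r, so R = X/(X_r − X) = 3500 / (7290 − 3500) = 0.9235.

R ≈ 0.923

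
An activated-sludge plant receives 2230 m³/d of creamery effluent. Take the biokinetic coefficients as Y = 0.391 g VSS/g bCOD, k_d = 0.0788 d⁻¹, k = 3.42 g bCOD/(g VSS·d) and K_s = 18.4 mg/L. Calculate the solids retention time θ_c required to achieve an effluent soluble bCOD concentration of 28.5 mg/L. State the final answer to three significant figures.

θ_c ≈ 1.36 d

From 1/θ_c = Y·k·S/(K_s + S) − k_d: Y·k·S/(K_s+S) = 0.391 × 3.42 × 28.5 / (18.4 + 28.5) = 0.8126 d⁻¹.
1/θ_c = 0.8126 − 0.0788 = 0.7338 d⁻¹, so θ_c = 1.363 d.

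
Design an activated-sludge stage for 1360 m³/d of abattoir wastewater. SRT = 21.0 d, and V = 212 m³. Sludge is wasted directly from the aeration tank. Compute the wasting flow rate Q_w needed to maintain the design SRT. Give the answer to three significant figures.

Q_w ≈ 10.1 m³/d

For wasting at MLVSS concentration, Q_w = V/θ_c = 212.0/21.0 = 10.10 m³/d.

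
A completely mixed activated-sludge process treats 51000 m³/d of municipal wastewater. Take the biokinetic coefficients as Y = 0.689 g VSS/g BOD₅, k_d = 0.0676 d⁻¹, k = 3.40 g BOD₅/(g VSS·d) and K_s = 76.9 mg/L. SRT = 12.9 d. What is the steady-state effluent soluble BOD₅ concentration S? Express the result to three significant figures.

S ≈ 5.08 mg/L

From the Monod/SRT balance for a CMAS, S = K_s·(1+k_d θ_c)/[θ_c·(Y k − k_d) − 1] = 76.9 × (1 + 0.0676 × 12.9) / [12.9 × (0.689 × 3.40 − 0.0676) − 1] = 144.0 / 28.35 = 5.078 mg/L.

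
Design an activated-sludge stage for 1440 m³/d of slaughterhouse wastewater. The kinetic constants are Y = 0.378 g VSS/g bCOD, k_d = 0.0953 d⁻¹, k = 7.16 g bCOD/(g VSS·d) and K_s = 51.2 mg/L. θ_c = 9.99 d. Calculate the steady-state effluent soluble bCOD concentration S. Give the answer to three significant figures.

S ≈ 3.98 mg/L

Effluent substrate depends only on kinetics and SRT: S = K_s(1 + k_d θ_c) / [θ_c(Yk − k_d) − 1] = 51.2 × (1 + 0.0953 × 9.99) / [9.99 × (0.378 × 7.16 − 0.0953) − 1] = 99.94 / 25.09 = 3.984 mg/L.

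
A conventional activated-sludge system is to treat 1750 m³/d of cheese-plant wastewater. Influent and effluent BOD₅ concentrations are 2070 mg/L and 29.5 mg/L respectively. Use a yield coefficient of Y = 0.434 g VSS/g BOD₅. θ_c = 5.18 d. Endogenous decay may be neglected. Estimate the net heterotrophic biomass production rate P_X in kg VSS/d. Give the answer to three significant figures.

P_X ≈ 1550 kg VSS/d

No decay correction is needed, so Y_obs = Y = 0.434.
Q·(S₀ − S) = 1750 × (2070 − 29.5) × 10⁻³ = 3571 kg/d removed.
P_X = Y_obs · Q(S₀ − S) = 0.4340 × 3571 = 1550 kg VSS/d.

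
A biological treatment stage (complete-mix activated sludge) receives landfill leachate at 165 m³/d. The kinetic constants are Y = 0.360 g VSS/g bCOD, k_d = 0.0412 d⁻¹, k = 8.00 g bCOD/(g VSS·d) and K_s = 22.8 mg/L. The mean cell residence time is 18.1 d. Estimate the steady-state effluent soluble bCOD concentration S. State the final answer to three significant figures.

For a completely mixed reactor with recycle the Lawrence–McCarty relation gives S = K_s·(1 + k_d·θ_c) / [θ_c·(Y·k − k_d) − 1] = 22.8 × (1 + 0.0412 × 18.1) / [18.1 × (0.360 × 8.00 − 0.0412) − 1] = 39.80 / 50.38 = 0.7900 mg/L.

S ≈ 0.790 mg/L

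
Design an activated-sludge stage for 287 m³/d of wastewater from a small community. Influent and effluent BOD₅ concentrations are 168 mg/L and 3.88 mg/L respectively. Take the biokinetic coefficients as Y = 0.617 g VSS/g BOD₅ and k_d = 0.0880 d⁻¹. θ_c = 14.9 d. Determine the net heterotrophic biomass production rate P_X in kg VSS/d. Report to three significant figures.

Y_obs = Y / (1 + k_d θ_c) = 0.617 / (1 + 0.0880 × 14.9) = 0.617 / 2.311 = 0.2670.
Substrate removed = Q·(S₀ − S) = 287 m³/d × (168 − 3.88) g/m³ = 4.71×10^4 g/d = 47.10 kg/d.
Biomass produced: P_X = Y_obs·Q·ΔS = 0.2670 × 47.10 ≈ 12.57 kg VSS/d.

P_X ≈ 12.6 kg VSS/d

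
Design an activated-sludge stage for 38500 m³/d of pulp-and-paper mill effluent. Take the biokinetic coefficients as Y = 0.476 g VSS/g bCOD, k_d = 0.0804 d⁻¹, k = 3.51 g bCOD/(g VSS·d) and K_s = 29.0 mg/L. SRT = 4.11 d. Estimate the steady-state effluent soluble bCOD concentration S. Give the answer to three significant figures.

S ≈ 6.97 mg/L

Effluent substrate depends only on kinetics and SRT: S = K_s(1 + k_d θ_c) / [θ_c(Yk − k_d) − 1] = 29.0 × (1 + 0.0804 × 4.11) / [4.11 × (0.476 × 3.51 − 0.0804) − 1] = 38.58 / 5.536 = 6.969 mg/L.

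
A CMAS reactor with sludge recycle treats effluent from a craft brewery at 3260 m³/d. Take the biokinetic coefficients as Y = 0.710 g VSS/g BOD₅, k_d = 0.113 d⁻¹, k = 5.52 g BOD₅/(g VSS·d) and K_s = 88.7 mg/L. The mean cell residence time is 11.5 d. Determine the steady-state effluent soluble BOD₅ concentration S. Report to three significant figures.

S ≈ 4.77 mg/L

Effluent substrate depends only on kinetics and SRT: S = K_s(1 + k_d θ_c) / [θ_c(Yk − k_d) − 1] = 88.7 × (1 + 0.113 × 11.5) / [11.5 × (0.710 × 5.52 − 0.113) − 1] = 204.0 / 42.77 = 4.769 mg/L.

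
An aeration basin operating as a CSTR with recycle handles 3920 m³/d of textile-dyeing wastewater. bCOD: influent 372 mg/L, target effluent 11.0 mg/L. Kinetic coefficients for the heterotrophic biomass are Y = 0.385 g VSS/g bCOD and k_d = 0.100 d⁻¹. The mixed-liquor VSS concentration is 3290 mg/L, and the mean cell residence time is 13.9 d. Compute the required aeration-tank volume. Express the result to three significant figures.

V ≈ 963 m³

Rearranging the biomass balance for a CMAS with decay, V = Y·Q·ΔS·θ_c / [X·(1+k_d θ_c)] = 0.385 × 3920 × (372 − 11.0) × 13.9 / [3290 × (1 + 0.100 × 13.9)] = 7.57×10^6 / 7863 = 963.1 m³.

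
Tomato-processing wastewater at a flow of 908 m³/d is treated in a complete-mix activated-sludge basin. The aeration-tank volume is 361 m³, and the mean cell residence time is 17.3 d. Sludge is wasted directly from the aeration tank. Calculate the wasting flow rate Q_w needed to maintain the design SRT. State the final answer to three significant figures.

Wasting from the aeration tank: Q_w = V / θ_c = 361.0 / 17.3 = 20.87 m³/d.

Q_w ≈ 20.9 m³/d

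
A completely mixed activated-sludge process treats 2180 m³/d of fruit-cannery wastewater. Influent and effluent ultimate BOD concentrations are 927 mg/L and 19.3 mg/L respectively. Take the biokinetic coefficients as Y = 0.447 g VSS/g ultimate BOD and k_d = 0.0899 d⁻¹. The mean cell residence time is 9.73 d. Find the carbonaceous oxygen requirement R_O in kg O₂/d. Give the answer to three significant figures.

R_O ≈ 1310 kg O₂/d

Observed yield with endogenous decay: Y_obs = Y / (1 + k_d·θ_c) = 0.447 / (1 + 0.0899 × 9.73) = 0.447 / 1.875 = 0.2384 g VSS/g ultimate BOD.
Q·(S₀ − S) = 2180 × (927 − 19.3) × 10⁻³ = 1979 kg/d removed.
Biomass synthesised: P_X = Y_obs × 1979 = 471.8 kg VSS/d.
R_O = Q·(S₀ − S) − 1.42·P_X = 1979 − 1.42 × 471.8 = 1309 kg O₂/d.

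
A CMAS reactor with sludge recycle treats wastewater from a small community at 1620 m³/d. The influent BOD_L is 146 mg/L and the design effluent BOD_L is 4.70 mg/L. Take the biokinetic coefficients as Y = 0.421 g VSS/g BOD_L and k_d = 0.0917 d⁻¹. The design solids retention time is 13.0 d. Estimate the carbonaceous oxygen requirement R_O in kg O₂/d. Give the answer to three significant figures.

R_O ≈ 166 kg O₂/d

Y_obs = Y / (1 + k_d θ_c) = 0.421 / (1 + 0.0917 × 13.0) = 0.421 / 2.192 = 0.1921.
Mass of BOD_L removed per day: Q(S₀ − S) = 1620 × 141.3 g/m³ = 228.9 kg/d.
Biomass synthesised: P_X = Y_obs × 228.9 = 43.96 kg VSS/d.
Carbonaceous O₂ demand = substrate oxidised − cell-mass equivalent = 228.9 − 1.42 × 43.96 = 166.5 kg O₂/d.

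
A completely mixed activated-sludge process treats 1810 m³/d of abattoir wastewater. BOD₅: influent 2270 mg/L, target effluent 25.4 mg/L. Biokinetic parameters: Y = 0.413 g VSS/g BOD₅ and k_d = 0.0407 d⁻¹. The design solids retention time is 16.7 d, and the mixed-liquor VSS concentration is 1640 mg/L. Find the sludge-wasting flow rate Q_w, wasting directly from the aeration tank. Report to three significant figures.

Q_w ≈ 609 m³/d

Rearranging the biomass balance for a CMAS with decay, V = Y·Q·ΔS·θ_c / [X·(1+k_d θ_c)] = 0.413 × 1810 × (2270 − 25.4) × 16.7 / [1640 × (1 + 0.0407 × 16.7)] = 2.8×10^7 / 2755 = 10172 m³.
Wasting from the aeration tank: Q_w = V / θ_c = 10172 / 16.7 = 609.1 m³/d.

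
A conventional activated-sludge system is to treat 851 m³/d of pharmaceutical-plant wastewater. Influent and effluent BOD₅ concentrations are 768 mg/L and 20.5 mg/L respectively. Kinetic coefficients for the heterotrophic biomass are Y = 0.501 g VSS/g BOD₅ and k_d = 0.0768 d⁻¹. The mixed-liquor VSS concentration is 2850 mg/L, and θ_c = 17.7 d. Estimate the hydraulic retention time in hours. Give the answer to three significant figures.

Steady-state biomass mass balance: V·X·(1 + k_d·θ_c) = Y·Q·(S₀ − S)·θ_c, so V = 0.501 × 851 × (768 − 20.5) × 17.7 / [2850 × (1 + 0.0768 × 17.7)] = 5.64×10^6 / 6724 = 838.9 m³.
Hydraulic retention time τ = V/Q = 838.9 / 851 = 0.9858 d = 23.66 h.

τ ≈ 23.7 h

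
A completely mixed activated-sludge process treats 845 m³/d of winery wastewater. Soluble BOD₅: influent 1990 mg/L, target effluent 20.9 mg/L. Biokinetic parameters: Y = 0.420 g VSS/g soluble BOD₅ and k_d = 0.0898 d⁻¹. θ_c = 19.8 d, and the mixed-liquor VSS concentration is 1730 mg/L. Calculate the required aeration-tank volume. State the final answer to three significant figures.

V ≈ 2880 m³

Rearranging the biomass balance for a CMAS with decay, V = Y·Q·ΔS·θ_c / [X·(1+k_d θ_c)] = 0.420 × 845 × (1990 − 20.9) × 19.8 / [1730 × (1 + 0.0898 × 19.8)] = 1.38×10^7 / 4806 = 2879 m³.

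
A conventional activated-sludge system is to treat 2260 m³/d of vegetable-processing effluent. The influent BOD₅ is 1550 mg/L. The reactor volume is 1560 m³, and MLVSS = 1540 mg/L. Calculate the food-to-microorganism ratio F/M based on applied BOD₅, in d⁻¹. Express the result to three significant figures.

F/M ≈ 1.46 d⁻¹

F/M = applied load / biomass = Q·S₀/(V·X) = 2260 × 1550 / (1560 × 1540) = 1.458 d⁻¹.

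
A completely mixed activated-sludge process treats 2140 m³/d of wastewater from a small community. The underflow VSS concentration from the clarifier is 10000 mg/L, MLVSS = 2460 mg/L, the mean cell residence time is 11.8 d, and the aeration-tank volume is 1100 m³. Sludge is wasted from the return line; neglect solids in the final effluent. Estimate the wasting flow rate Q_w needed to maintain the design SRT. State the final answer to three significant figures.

Q_w = (V·X)/(θ_c X_r) = 1100 × 2460 / (11.8 × 10000) = 22.93 m³/d.

Q_w ≈ 22.9 m³/d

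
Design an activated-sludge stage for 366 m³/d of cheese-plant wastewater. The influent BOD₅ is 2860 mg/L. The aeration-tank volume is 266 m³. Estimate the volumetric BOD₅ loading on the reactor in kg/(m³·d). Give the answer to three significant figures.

L_v ≈ 3.94 kg BOD₅/(m³·d)

Applied BOD₅ load per unit volume = Q·S₀/V = (366 × 2860/1000)/266.0 = 3.935 kg BOD₅·m⁻³·d⁻¹.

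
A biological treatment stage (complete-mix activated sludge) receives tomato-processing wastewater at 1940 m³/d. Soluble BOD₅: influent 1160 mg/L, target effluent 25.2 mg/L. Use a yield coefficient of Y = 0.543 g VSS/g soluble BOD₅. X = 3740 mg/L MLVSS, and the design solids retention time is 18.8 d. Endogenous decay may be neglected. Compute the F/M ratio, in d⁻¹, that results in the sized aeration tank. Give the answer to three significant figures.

Biomass mass balance (decay neglected): V·X = Y·Q·(S₀ − S)·θ_c, so V = 0.543 × 1940 × (1160 − 25.2) × 18.8 / 3740 = 6009 m³.
F/M = applied load / biomass = Q·S₀/(V·X) = 1940 × 1160 / (6009 × 3740) = 0.1001 d⁻¹.

F/M ≈ 0.100 d⁻¹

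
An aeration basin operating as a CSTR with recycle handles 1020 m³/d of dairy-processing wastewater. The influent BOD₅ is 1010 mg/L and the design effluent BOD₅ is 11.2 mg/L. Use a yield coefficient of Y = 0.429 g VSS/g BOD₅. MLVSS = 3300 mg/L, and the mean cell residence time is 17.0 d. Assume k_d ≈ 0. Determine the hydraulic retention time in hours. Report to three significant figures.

τ ≈ 53.0 h

Biomass mass balance (decay neglected): V·X = Y·Q·(S₀ − S)·θ_c, so V = 0.429 × 1020 × (1010 − 11.2) × 17.0 / 3300 = 2251 m³.
Hydraulic retention time τ = V/Q = 2251 / 1020 = 2.207 d = 52.98 h.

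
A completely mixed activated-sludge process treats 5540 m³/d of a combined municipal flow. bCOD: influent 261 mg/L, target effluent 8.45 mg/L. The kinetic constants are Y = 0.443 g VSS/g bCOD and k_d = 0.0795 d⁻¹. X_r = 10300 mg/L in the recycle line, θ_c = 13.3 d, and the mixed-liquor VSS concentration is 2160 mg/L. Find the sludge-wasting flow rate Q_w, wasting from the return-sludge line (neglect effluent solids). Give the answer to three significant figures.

Steady-state biomass mass balance: V·X·(1 + k_d·θ_c) = Y·Q·(S₀ − S)·θ_c, so V = 0.443 × 5540 × (261 − 8.45) × 13.3 / [2160 × (1 + 0.0795 × 13.3)] = 8.24×10^6 / 4444 = 1855 m³.
Q_w = (V·X)/(θ_c X_r) = 1855 × 2160 / (13.3 × 10300) = 29.25 m³/d.

Q_w ≈ 29.2 m³/d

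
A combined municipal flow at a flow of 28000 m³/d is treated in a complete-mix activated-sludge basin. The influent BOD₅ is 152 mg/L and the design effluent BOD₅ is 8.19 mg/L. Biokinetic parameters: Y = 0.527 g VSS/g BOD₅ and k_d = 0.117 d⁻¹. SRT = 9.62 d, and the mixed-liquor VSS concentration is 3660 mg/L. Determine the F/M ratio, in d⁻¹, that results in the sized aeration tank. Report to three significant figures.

Steady-state biomass mass balance: V·X·(1 + k_d·θ_c) = Y·Q·(S₀ − S)·θ_c, so V = 0.527 × 28000 × (152 − 8.19) × 9.62 / [3660 × (1 + 0.117 × 9.62)] = 2.04×10^7 / 7779 = 2624 m³.
F/M = Q·S₀ / (V·X) = 28000 × 152 / (2624 × 3660) = 0.4431 g BOD₅·(g VSS·d)⁻¹.

F/M ≈ 0.443 d⁻¹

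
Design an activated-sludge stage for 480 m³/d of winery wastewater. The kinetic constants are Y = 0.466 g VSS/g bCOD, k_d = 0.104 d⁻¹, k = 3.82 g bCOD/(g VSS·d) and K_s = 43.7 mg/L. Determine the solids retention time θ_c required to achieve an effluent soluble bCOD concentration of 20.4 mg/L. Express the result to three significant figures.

θ_c ≈ 2.16 d

From 1/θ_c = Y·k·S/(K_s + S) − k_d: Y·k·S/(K_s+S) = 0.466 × 3.82 × 20.4 / (43.7 + 20.4) = 0.5665 d⁻¹.
1/θ_c = 0.5665 − 0.104 = 0.4625 d⁻¹, so θ_c = 2.162 d.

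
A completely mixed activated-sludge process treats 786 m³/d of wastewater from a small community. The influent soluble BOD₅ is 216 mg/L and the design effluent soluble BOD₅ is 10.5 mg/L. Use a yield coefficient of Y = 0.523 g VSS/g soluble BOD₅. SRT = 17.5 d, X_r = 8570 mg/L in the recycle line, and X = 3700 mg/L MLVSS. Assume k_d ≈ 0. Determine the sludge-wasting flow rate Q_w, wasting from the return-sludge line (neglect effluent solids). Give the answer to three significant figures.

Biomass mass balance (decay neglected): V·X = Y·Q·(S₀ − S)·θ_c, so V = 0.523 × 786 × (216 − 10.5) × 17.5 / 3700 = 399.6 m³.
Q_w = (V·X)/(θ_c X_r) = 399.6 × 3700 / (17.5 × 8570) = 9.857 m³/d.

Q_w ≈ 9.86 m³/d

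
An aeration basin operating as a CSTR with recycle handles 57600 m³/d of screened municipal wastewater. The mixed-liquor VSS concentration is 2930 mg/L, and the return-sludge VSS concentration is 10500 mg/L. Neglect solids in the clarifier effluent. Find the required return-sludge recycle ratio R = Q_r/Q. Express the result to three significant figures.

Solids balance on the clarifier gives (1+R)X = R·X_r, so R = X/(X_r − X) = 2930 / (10500 − 2930) = 0.3871.

R ≈ 0.387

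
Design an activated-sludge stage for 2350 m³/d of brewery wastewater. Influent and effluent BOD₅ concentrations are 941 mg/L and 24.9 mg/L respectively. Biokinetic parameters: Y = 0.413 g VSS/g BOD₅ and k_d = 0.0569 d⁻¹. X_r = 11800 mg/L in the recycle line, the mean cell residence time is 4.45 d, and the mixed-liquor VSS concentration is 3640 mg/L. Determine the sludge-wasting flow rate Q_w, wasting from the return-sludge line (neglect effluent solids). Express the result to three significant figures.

Rearranging the biomass balance for a CMAS with decay, V = Y·Q·ΔS·θ_c / [X·(1+k_d θ_c)] = 0.413 × 2350 × (941 − 24.9) × 4.45 / [3640 × (1 + 0.0569 × 4.45)] = 3.96×10^6 / 4562 = 867.4 m³.
θ_c = V·X/(Q_w·X_r) when wasting from the recycle, so Q_w = V·X/(θ_c·X_r) = 867.4 × 3640 / (4.45 × 11800) = 60.13 m³/d.

Q_w ≈ 60.1 m³/d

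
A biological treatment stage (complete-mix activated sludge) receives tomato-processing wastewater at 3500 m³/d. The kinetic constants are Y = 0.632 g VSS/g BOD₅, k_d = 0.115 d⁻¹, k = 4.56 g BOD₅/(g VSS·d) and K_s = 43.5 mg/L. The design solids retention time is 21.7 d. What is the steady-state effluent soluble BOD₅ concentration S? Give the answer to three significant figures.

From the Monod/SRT balance for a CMAS, S = K_s·(1+k_d θ_c)/[θ_c·(Y k − k_d) − 1] = 43.5 × (1 + 0.115 × 21.7) / [21.7 × (0.632 × 4.56 − 0.115) − 1] = 152.1 / 59.04 = 2.575 mg/L.

S ≈ 2.58 mg/L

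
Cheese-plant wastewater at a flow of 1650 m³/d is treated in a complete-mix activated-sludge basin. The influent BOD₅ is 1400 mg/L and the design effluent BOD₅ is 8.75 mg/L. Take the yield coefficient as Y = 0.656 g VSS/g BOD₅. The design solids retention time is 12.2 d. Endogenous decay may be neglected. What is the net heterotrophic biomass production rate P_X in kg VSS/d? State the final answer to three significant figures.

With endogenous decay neglected, the observed yield equals the true yield: Y_obs = Y = 0.656 g VSS/g BOD₅.
Mass of BOD₅ removed per day: Q(S₀ − S) = 1650 × 1391 g/m³ = 2296 kg/d.
P_X = Y_obs · Q(S₀ − S) = 0.6560 × 2296 = 1506 kg VSS/d.

P_X ≈ 1510 kg VSS/d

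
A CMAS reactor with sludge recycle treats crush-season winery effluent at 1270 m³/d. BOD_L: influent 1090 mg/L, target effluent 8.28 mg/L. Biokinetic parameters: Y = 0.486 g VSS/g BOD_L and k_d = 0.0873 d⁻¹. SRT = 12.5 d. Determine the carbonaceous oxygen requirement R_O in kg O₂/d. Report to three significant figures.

Observed yield with endogenous decay: Y_obs = Y / (1 + k_d·θ_c) = 0.486 / (1 + 0.0873 × 12.5) = 0.486 / 2.091 = 0.2324 g VSS/g BOD_L.
Mass of BOD_L removed per day: Q(S₀ − S) = 1270 × 1082 g/m³ = 1374 kg/d.
P_X = Y_obs·Q·(S₀ − S) = 0.2324 × 1374 = 319.3 kg VSS/d.
R_O = Q·ΔS − 1.42 P_X = 1374 − 453.4 = 920.4 kg O₂/d.

R_O ≈ 920 kg O₂/d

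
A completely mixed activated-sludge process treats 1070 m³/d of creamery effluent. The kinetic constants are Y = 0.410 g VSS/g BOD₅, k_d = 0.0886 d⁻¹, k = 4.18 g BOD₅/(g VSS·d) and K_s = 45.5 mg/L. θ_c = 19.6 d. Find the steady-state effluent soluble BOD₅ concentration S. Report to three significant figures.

S ≈ 4.04 mg/L

From the Monod/SRT balance for a CMAS, S = K_s·(1+k_d θ_c)/[θ_c·(Y k − k_d) − 1] = 45.5 × (1 + 0.0886 × 19.6) / [19.6 × (0.410 × 4.18 − 0.0886) − 1] = 124.5 / 30.85 = 4.036 mg/L.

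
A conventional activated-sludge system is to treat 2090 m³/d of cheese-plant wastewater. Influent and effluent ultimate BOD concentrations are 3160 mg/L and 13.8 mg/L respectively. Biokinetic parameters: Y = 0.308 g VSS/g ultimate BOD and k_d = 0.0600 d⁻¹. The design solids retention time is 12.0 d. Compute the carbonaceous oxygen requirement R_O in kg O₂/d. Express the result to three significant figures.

R_O ≈ 4900 kg O₂/d

Y_obs = Y / (1 + k_d θ_c) = 0.308 / (1 + 0.0600 × 12.0) = 0.308 / 1.720 = 0.1791.
Q·(S₀ − S) = 2090 × (3160 − 13.8) × 10⁻³ = 6576 kg/d removed.
Net sludge production P_X = 0.1791 × 6576 = 1177 kg VSS/d.
Carbonaceous O₂ demand = substrate oxidised − cell-mass equivalent = 6576 − 1.42 × 1177 = 4904 kg O₂/d.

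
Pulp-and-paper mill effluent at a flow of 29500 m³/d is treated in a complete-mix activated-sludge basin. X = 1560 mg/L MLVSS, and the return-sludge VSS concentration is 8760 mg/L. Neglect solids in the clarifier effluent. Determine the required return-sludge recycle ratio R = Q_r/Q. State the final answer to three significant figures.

R ≈ 0.217

R = Q_r/Q = X/(X_r − X) = 1560 / (8760 − 1560) = 0.2167.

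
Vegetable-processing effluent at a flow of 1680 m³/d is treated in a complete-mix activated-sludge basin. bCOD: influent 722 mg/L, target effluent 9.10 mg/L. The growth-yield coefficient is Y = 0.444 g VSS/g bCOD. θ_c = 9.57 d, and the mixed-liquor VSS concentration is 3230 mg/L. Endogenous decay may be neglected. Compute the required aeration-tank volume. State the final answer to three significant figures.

V·X = Y·Q·ΔS·θ_c gives V = 0.444 × 1680 × (722 − 9.10) × 9.57 / 3230 = 1576 m³.

V ≈ 1580 m³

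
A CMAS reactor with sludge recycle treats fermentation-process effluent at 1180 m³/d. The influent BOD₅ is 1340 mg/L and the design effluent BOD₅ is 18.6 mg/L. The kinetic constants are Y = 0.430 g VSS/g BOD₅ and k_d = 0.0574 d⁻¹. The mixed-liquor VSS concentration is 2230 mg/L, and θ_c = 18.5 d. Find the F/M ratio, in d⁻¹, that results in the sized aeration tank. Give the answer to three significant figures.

F/M ≈ 0.263 d⁻¹

Steady-state biomass mass balance: V·X·(1 + k_d·θ_c) = Y·Q·(S₀ − S)·θ_c, so V = 0.430 × 1180 × (1340 − 18.6) × 18.5 / [2230 × (1 + 0.0574 × 18.5)] = 1.24×10^7 / 4598 = 2698 m³.
F/M = Q·S₀ / (V·X) = 1180 × 1340 / (2698 × 2230) = 0.2628 g BOD₅·(g VSS·d)⁻¹.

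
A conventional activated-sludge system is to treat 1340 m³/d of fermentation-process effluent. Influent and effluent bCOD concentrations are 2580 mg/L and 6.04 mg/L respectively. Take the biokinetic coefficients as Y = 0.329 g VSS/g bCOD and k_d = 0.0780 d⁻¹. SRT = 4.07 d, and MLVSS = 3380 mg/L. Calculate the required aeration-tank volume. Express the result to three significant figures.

Rearranging the biomass balance for a CMAS with decay, V = Y·Q·ΔS·θ_c / [X·(1+k_d θ_c)] = 0.329 × 1340 × (2580 − 6.04) × 4.07 / [3380 × (1 + 0.0780 × 4.07)] = 4.62×10^6 / 4453 = 1037 m³.

V ≈ 1040 m³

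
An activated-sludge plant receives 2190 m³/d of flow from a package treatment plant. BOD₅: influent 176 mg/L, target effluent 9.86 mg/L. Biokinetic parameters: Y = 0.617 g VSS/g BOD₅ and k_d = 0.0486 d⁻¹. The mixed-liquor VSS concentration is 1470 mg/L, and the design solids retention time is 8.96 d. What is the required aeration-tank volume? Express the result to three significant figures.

V ≈ 953 m³

From the SRT design equation V = Y Q (S₀−S) θ_c / [X (1 + k_d θ_c)] = 0.617 × 2190 × (176 − 9.86) × 8.96 / [1470 × (1 + 0.0486 × 8.96)] = 2.01×10^6 / 2110 = 953.2 m³.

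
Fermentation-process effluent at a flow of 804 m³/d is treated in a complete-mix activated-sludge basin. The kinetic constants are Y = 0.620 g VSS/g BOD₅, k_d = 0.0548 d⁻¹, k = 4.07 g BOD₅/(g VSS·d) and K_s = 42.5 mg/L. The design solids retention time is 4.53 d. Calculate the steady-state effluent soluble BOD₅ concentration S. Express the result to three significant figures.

S ≈ 5.21 mg/L

Effluent substrate depends only on kinetics and SRT: S = K_s(1 + k_d θ_c) / [θ_c(Yk − k_d) − 1] = 42.5 × (1 + 0.0548 × 4.53) / [4.53 × (0.620 × 4.07 − 0.0548) − 1] = 53.05 / 10.18 = 5.210 mg/L.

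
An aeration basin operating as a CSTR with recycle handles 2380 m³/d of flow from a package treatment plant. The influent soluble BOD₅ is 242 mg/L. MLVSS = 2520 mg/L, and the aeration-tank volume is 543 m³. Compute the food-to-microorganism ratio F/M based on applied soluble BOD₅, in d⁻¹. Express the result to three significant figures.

F/M ≈ 0.421 d⁻¹

F/M = applied load / biomass = Q·S₀/(V·X) = 2380 × 242 / (543.0 × 2520) = 0.4209 d⁻¹.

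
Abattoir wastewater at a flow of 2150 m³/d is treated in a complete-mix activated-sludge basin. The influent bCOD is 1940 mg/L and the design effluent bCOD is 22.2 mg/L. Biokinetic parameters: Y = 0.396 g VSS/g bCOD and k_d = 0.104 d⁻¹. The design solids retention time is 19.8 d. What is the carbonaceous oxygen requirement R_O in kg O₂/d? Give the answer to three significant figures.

R_O ≈ 3370 kg O₂/d

Correct the yield for decay: Y_obs = Y/(1 + k_d θ_c) = 0.396 / (1 + 0.104 × 19.8) = 0.396 / 3.059 = 0.1294.
Substrate removed = Q·(S₀ − S) = 2150 m³/d × (1940 − 22.2) g/m³ = 4.12×10^6 g/d = 4123 kg/d.
P_X = Y_obs·Q·(S₀ − S) = 0.1294 × 4123 = 533.7 kg VSS/d.
Carbonaceous O₂ demand = substrate oxidised − cell-mass equivalent = 4123 − 1.42 × 533.7 = 3365 kg O₂/d.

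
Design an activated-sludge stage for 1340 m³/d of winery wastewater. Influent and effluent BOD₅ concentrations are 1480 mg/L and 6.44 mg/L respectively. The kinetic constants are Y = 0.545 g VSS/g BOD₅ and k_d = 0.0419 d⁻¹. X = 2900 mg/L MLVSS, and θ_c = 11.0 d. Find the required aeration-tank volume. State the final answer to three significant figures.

From the SRT design equation V = Y Q (S₀−S) θ_c / [X (1 + k_d θ_c)] = 0.545 × 1340 × (1480 − 6.44) × 11.0 / [2900 × (1 + 0.0419 × 11.0)] = 1.18×10^7 / 4237 = 2794 m³.

V ≈ 2790 m³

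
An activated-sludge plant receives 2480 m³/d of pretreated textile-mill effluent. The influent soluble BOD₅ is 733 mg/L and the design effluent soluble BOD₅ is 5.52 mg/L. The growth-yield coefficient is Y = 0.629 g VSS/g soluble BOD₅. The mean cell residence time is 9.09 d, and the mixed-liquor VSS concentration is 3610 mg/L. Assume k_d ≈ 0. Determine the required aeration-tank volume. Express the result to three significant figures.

V·X = Y·Q·ΔS·θ_c gives V = 0.629 × 2480 × (733 − 5.52) × 9.09 / 3610 = 2857 m³.

V ≈ 2860 m³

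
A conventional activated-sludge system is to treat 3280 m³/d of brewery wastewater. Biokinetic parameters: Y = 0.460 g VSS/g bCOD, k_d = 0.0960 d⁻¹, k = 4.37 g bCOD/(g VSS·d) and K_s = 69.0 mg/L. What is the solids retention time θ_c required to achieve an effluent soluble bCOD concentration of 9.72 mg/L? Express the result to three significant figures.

θ_c ≈ 6.57 d

At the target effluent, Y k S/(K_s+S) = 0.460×4.37×9.72/78.72 = 0.2482 d⁻¹.
Then 1/θ_c = μ − k_d = 0.2482 − 0.0960 = 0.1522 d⁻¹, giving θ_c = 6.570 d.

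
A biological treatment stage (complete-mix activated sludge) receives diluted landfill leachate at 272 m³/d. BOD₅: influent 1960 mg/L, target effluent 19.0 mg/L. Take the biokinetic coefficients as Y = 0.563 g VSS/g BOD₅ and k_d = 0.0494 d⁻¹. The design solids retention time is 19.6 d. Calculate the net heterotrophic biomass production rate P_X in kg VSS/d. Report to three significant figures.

Correct the yield for decay: Y_obs = Y/(1 + k_d θ_c) = 0.563 / (1 + 0.0494 × 19.6) = 0.563 / 1.968 = 0.2860.
ΔS = 1960 − 19.0 = 1941 mg/L, so the substrate removal rate is 272 × 1941/1000 = 528.0 kg BOD₅/d.
Biomass produced: P_X = Y_obs·Q·ΔS = 0.2860 × 528.0 ≈ 151.0 kg VSS/d.

P_X ≈ 151 kg VSS/d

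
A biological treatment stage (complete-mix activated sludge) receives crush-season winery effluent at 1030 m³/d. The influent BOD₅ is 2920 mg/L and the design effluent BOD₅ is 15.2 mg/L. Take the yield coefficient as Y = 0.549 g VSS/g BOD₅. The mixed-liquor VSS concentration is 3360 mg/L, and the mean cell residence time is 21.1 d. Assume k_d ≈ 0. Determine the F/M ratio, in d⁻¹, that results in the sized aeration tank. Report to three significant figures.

F/M ≈ 0.0868 d⁻¹

V·X = Y·Q·ΔS·θ_c gives V = 0.549 × 1030 × (2920 − 15.2) × 21.1 / 3360 = 10315 m³.
Food-to-microorganism ratio F/M = Q S₀ / (V X) = 1030 × 2920 / (10315 × 3360) = 0.08678 d⁻¹.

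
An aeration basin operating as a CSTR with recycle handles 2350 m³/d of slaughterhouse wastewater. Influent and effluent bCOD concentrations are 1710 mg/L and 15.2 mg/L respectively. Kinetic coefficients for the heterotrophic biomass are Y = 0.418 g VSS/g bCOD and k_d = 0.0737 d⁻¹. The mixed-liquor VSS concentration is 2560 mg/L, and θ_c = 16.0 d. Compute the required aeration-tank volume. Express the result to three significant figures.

V ≈ 4770 m³

From the SRT design equation V = Y Q (S₀−S) θ_c / [X (1 + k_d θ_c)] = 0.418 × 2350 × (1710 − 15.2) × 16.0 / [2560 × (1 + 0.0737 × 16.0)] = 2.66×10^7 / 5579 = 4775 m³.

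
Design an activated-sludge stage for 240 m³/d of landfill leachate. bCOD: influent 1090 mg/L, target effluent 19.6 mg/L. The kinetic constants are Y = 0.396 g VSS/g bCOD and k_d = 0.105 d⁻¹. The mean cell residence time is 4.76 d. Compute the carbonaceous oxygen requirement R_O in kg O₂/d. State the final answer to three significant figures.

R_O ≈ 161 kg O₂/d

Y_obs = Y / (1 + k_d θ_c) = 0.396 / (1 + 0.105 × 4.76) = 0.396 / 1.500 = 0.2640.
Q·(S₀ − S) = 240 × (1090 − 19.6) × 10⁻³ = 256.9 kg/d removed.
Net sludge production P_X = 0.2640 × 256.9 = 67.83 kg VSS/d.
R_O = Q·(S₀ − S) − 1.42·P_X = 256.9 − 1.42 × 67.83 = 160.6 kg O₂/d.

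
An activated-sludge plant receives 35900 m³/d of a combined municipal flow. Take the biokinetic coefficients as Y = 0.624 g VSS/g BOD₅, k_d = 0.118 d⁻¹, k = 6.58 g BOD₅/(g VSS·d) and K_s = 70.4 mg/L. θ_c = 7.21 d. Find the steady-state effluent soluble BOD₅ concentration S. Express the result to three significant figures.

S ≈ 4.69 mg/L

From the Monod/SRT balance for a CMAS, S = K_s·(1+k_d θ_c)/[θ_c·(Y k − k_d) − 1] = 70.4 × (1 + 0.118 × 7.21) / [7.21 × (0.624 × 6.58 − 0.118) − 1] = 130.3 / 27.75 = 4.695 mg/L.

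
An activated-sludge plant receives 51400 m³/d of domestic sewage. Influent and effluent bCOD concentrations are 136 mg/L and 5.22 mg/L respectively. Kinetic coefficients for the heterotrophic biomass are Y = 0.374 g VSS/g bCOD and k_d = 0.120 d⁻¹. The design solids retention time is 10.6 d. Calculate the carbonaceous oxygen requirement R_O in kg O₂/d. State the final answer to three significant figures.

R_O ≈ 5150 kg O₂/d

The observed yield is Y_obs = Y/(1 + k_d·θ_c) = 0.374 / (1 + 0.120 × 10.6) = 0.374 / 2.272 = 0.1646 g VSS per g bCOD removed.
ΔS = 136 − 5.22 = 130.8 mg/L, so the substrate removal rate is 51400 × 130.8/1000 = 6722 kg bCOD/d.
Biomass synthesised: P_X = Y_obs × 6722 = 1107 kg VSS/d.
R_O = Q·ΔS − 1.42 P_X = 6722 − 1571 = 5151 kg O₂/d.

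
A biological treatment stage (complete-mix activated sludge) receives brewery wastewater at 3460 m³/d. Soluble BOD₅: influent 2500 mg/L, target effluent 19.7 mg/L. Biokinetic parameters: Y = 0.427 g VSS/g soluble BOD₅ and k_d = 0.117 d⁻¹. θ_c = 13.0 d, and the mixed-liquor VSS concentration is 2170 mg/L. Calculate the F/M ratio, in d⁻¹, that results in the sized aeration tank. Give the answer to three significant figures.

F/M ≈ 0.458 d⁻¹

Rearranging the biomass balance for a CMAS with decay, V = Y·Q·ΔS·θ_c / [X·(1+k_d θ_c)] = 0.427 × 3460 × (2500 − 19.7) × 13.0 / [2170 × (1 + 0.117 × 13.0)] = 4.76×10^7 / 5471 = 8708 m³.
F/M = applied load / biomass = Q·S₀/(V·X) = 3460 × 2500 / (8708 × 2170) = 0.4578 d⁻¹.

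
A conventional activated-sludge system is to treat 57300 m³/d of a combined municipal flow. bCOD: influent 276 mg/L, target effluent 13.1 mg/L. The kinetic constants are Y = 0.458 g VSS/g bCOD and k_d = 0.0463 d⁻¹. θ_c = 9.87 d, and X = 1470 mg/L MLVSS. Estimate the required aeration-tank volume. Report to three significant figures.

V ≈ 31800 m³

Steady-state biomass mass balance: V·X·(1 + k_d·θ_c) = Y·Q·(S₀ − S)·θ_c, so V = 0.458 × 57300 × (276 − 13.1) × 9.87 / [1470 × (1 + 0.0463 × 9.87)] = 6.81×10^7 / 2142 = 31795 m³.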